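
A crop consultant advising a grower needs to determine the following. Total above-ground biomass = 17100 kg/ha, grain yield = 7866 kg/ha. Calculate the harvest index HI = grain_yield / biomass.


HI = grain_yield / biomass
   = 7866 / 17100
   = 0.46


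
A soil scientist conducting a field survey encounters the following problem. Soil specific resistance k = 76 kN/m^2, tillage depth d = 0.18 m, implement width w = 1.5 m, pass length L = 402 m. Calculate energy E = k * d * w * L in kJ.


E = k * d * w * L
  = 76 * 0.18 * 1.5 * 402
  = 8249.04 kJ


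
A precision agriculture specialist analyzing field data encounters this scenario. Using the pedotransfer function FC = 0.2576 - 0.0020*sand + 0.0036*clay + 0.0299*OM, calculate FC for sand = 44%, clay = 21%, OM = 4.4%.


FC = 0.2576 - 0.0020*44 + 0.0036*21 + 0.0299*4.4
   = 0.2576 - 0.0880 + 0.0756 + 0.1316
   = 0.3768


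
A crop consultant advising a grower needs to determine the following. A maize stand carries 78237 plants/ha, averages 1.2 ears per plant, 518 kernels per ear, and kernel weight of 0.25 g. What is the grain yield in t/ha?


Y = density * ears * kernels * kw
  = 78237 * 1.2 * 518 * 0.25 g/ha
  = 12158029.80 g/ha
  = 12158.03 kg/ha = 12.16 t/ha


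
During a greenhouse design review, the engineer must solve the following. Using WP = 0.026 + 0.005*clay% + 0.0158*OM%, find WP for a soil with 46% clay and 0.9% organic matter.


WP = 0.026 + 0.005*46 + 0.0158*0.9
   = 0.026 + 0.2300 + 0.0142
   = 0.2702


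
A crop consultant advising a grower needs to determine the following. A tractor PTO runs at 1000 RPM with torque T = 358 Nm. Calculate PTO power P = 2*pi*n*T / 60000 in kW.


P = 2*pi*n*T / 60000
  = 2*pi * 1000 * 358 / 60000
  = 2249380.34 / 60000
  = 37.49 kW


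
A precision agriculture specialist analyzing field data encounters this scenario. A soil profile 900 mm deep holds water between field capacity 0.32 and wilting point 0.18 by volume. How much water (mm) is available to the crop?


AW = (FC - WP) * D
   = (0.32 - 0.18) * 900
   = 0.14 * 900
   = 126 mm


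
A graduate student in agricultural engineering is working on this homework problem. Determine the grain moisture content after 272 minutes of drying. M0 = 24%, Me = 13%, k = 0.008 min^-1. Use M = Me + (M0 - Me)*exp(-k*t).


M = Me + (M0 - Me) * e^(-k*t)
  = 13 + (24 - 13) * e^(-0.008*272)
  = 13 + 11 * e^(-2.176)
  = 13 + 11 * 0.11349
  = 13 + 1.2484
  = 14.25%


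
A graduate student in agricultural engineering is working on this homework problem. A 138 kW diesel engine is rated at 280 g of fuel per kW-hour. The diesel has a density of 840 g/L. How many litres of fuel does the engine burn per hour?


FC = P * BSFC / rho_fuel
   = 138 * 280 / 840
   = 38640 / 840
   = 46 L/h


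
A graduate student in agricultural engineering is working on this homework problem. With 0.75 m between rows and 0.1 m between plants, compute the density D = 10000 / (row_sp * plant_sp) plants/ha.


D = 10000 / (row_sp * plant_sp)
  = 10000 / (0.75 * 0.1)
  = 10000 / 0.0750
  = 133333.33 plants/ha


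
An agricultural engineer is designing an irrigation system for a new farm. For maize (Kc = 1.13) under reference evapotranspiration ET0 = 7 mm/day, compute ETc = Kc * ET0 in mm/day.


ETc = Kc * ET0
    = 1.13 * 7
    = 7.91 mm/day


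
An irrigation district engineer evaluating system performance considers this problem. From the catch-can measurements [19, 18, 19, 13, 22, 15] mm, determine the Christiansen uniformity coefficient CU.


xbar = 106 / 6 = 17.667
sum|xi - xbar| = 14.667
CU = 100 * (1 - 14.667 / (6 * 17.667))
   = 100 * (1 - 0.1384)
   = 86.16%


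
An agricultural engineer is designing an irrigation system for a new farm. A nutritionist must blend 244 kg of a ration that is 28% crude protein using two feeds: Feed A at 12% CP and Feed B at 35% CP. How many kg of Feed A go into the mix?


parts_A = CP_b - target = 35 - 28 = 7
parts_B = target - CP_a = 28 - 12 = 16
total_parts = 7 + 16 = 23
Feed A = 244 * 7 / 23 = 74.26 kg
Feed B = 244 * 16 / 23 = 169.74 kg

74.26 kg


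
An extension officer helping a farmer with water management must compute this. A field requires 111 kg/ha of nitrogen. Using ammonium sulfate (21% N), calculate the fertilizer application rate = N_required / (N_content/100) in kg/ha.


Rate = N_required / (N_content / 100)
     = 111 / (21 / 100)
     = 111 / 0.21
     = 528.57 kg/ha


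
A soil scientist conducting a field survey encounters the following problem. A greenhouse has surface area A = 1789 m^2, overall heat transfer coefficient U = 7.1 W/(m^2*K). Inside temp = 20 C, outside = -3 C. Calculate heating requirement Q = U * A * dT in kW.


dT = 20 - (-3) = 23 K
Q = U * A * dT
  = 7.1 * 1789 * 23
  = 292143.70 W = 292.14 kW


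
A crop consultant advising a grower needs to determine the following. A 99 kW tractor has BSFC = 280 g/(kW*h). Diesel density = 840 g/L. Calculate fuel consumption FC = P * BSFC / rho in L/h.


FC = P * BSFC / rho_fuel
   = 99 * 280 / 840
   = 27720 / 840
   = 33 L/h


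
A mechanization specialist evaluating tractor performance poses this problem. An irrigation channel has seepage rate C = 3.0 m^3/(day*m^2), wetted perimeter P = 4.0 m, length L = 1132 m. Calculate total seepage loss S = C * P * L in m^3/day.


S = C * P * L
  = 3.0 * 4.0 * 1132
  = 13584 m^3/day


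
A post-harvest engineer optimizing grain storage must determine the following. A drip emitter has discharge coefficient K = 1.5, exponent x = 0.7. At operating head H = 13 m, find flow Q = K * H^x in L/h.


Q = K * H^x
  = 1.5 * 13^0.7
  = 1.5 * 6.0223
  = 9.03 L/h


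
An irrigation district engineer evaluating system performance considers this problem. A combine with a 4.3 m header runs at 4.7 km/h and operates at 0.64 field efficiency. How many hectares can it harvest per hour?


C = w * v * eta_f / 10
  = 4.3 * 4.7 * 0.64 / 10
  = 12.93 / 10
  = 1.29 ha/h


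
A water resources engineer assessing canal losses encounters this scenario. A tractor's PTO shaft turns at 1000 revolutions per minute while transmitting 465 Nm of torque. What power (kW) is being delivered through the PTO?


P = 2*pi*n*T / 60000
  = 2*pi * 1000 * 465 / 60000
  = 2921681.17 / 60000
  = 48.69 kW


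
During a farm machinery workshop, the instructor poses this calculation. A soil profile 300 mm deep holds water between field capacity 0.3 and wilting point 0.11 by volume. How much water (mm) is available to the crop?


AW = (FC - WP) * D
   = (0.3 - 0.11) * 300
   = 0.19 * 300
   = 57 mm


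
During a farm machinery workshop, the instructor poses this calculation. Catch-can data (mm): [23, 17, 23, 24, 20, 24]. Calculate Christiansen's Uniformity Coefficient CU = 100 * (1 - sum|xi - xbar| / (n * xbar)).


xbar = 131 / 6 = 21.833
sum|xi - xbar| = 13.333
CU = 100 * (1 - 13.333 / (6 * 21.833))
   = 100 * (1 - 0.1018)
   = 89.82%


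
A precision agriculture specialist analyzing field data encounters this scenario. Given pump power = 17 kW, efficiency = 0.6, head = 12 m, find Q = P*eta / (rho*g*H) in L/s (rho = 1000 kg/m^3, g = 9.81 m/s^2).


Q = (P * 1000 * eta) / (rho * g * H)
  = (17 * 1000 * 0.6) / (1000 * 9.81 * 12)
  = 10200 / 117720
  = 0.08665 m^3/s = 86.65 L/s


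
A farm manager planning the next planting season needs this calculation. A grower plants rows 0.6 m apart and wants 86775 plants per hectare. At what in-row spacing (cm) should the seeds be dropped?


spacing = 10000 / (row_sp * density)
        = 10000 / (0.6 * 86775)
        = 10000 / 52065
        = 0.19207 m = 19.21 cm


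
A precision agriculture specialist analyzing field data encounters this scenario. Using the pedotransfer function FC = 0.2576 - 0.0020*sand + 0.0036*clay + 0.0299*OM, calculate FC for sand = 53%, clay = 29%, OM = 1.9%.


FC = 0.2576 - 0.0020*53 + 0.0036*29 + 0.0299*1.9
   = 0.2576 - 0.1060 + 0.1044 + 0.0568
   = 0.3128


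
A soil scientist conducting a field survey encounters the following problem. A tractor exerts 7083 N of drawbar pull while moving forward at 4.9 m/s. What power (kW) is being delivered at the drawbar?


P = F * v / 1000
  = 7083 * 4.9 / 1000
  = 34706.70 / 1000
  = 34.71 kW


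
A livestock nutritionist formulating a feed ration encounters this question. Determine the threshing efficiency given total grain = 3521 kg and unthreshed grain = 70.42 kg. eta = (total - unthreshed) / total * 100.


eta = (total - unthreshed) / total * 100
    = (3521 - 70.42) / 3521 * 100
    = 3450.58 / 3521 * 100
    = 98%


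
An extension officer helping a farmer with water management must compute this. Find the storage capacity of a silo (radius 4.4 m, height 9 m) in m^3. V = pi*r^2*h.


V = pi * r^2 * h
  = pi * 4.4^2 * 9
  = pi * 19.36 * 9
  = 547.39 m^3


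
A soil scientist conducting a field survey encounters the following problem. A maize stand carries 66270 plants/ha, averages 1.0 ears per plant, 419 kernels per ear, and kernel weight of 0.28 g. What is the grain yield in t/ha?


Y = density * ears * kernels * kw
  = 66270 * 1.0 * 419 * 0.28 g/ha
  = 7774796.40 g/ha
  = 7774.80 kg/ha = 7.77 t/ha


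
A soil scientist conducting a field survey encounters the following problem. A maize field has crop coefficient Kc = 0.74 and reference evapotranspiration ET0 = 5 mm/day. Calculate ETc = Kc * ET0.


ETc = Kc * ET0
    = 0.74 * 5
    = 3.70 mm/day


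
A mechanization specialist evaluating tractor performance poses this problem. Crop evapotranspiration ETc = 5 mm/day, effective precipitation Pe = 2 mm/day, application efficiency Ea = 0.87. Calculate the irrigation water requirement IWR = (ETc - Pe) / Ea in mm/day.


IWR = (ETc - Pe) / Ea
    = (5 - 2) / 0.87
    = 3 / 0.87
    = 3.45 mm/day


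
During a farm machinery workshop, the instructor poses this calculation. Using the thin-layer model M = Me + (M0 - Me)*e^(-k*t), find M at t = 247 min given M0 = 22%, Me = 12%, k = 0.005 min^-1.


M = Me + (M0 - Me) * e^(-k*t)
  = 12 + (22 - 12) * e^(-0.005*247)
  = 12 + 10 * e^(-1.235)
  = 12 + 10 * 0.29083
  = 12 + 2.9083
  = 14.91%


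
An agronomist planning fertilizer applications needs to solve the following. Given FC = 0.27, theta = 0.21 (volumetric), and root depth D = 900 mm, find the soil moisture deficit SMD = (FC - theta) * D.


SMD = (FC - theta) * D
    = (0.27 - 0.21) * 900
    = 0.060 * 900
    = 54 mm


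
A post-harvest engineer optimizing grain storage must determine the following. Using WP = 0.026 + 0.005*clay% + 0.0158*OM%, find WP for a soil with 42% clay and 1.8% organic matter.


WP = 0.026 + 0.005*42 + 0.0158*1.8
   = 0.026 + 0.2100 + 0.0284
   = 0.2644


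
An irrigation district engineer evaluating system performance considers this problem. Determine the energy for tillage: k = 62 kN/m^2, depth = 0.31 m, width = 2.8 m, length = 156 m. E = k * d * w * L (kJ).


E = k * d * w * L
  = 62 * 0.31 * 2.8 * 156
  = 8395.30 kJ


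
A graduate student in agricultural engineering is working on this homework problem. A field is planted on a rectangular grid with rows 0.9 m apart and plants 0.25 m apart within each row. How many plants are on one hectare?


D = 10000 / (row_sp * plant_sp)
  = 10000 / (0.9 * 0.25)
  = 10000 / 0.2250
  = 44444.44 plants/ha


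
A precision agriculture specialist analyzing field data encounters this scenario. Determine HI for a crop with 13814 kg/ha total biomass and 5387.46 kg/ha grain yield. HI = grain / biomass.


HI = grain_yield / biomass
   = 5387.46 / 13814
   = 0.39


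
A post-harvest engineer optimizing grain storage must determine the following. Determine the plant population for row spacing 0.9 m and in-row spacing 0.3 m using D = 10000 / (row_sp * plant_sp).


D = 10000 / (row_sp * plant_sp)
  = 10000 / (0.9 * 0.3)
  = 10000 / 0.2700
  = 37037.04 plants/ha


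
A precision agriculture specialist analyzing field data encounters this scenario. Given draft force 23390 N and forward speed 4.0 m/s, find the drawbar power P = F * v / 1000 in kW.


P = F * v / 1000
  = 23390 * 4.0 / 1000
  = 93560 / 1000
  = 93.56 kW


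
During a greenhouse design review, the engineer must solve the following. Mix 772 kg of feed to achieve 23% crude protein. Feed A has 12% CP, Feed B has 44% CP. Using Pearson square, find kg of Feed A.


parts_A = CP_b - target = 44 - 23 = 21
parts_B = target - CP_a = 23 - 12 = 11
total_parts = 21 + 11 = 32
Feed A = 772 * 21 / 32 = 506.63 kg
Feed B = 772 * 11 / 32 = 265.38 kg

506.63 kg


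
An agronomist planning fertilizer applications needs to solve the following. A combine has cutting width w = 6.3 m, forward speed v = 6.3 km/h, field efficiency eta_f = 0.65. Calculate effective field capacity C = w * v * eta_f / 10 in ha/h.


C = w * v * eta_f / 10
  = 6.3 * 6.3 * 0.65 / 10
  = 25.80 / 10
  = 2.58 ha/h


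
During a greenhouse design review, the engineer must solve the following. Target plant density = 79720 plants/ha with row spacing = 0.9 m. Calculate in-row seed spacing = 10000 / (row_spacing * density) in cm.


spacing = 10000 / (row_sp * density)
        = 10000 / (0.9 * 79720)
        = 10000 / 71748
        = 0.13938 m = 13.94 cm


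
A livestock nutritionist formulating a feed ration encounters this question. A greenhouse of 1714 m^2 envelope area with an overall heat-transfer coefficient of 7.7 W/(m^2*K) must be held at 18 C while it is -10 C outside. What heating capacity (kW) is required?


dT = 18 - (-10) = 28 K
Q = U * A * dT
  = 7.7 * 1714 * 28
  = 369538.40 W = 369.54 kW


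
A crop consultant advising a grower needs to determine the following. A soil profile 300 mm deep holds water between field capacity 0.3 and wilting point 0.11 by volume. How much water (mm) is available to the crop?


AW = (FC - WP) * D
   = (0.3 - 0.11) * 300
   = 0.19 * 300
   = 57 mm


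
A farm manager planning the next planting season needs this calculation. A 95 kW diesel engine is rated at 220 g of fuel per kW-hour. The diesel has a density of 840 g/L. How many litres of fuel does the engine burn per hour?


FC = P * BSFC / rho_fuel
   = 95 * 220 / 840
   = 20900 / 840
   = 24.88 L/h


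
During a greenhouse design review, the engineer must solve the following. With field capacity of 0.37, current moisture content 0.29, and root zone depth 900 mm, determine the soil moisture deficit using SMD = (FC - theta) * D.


SMD = (FC - theta) * D
    = (0.37 - 0.29) * 900
    = 0.080 * 900
    = 72 mm


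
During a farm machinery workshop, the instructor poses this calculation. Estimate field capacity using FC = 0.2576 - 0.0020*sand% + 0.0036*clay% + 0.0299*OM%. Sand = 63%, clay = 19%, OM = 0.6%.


FC = 0.2576 - 0.0020*63 + 0.0036*19 + 0.0299*0.6
   = 0.2576 - 0.1260 + 0.0684 + 0.0179
   = 0.2179


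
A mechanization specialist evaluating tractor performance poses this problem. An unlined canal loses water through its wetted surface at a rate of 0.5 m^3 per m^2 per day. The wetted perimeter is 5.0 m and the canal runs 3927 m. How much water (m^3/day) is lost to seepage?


S = C * P * L
  = 0.5 * 5.0 * 3927
  = 9817.50 m^3/day


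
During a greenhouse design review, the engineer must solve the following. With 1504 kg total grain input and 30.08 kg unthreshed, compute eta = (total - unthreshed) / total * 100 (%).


eta = (total - unthreshed) / total * 100
    = (1504 - 30.08) / 1504 * 100
    = 1473.92 / 1504 * 100
    = 98%


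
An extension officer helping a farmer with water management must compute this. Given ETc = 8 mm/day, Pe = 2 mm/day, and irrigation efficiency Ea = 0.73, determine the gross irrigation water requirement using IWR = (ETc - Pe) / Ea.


IWR = (ETc - Pe) / Ea
    = (8 - 2) / 0.73
    = 6 / 0.73
    = 8.22 mm/day


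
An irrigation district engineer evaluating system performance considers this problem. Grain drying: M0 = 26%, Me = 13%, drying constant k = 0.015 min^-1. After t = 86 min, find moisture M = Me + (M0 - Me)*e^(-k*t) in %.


M = Me + (M0 - Me) * e^(-k*t)
  = 13 + (26 - 13) * e^(-0.015*86)
  = 13 + 13 * e^(-1.290)
  = 13 + 13 * 0.27527
  = 13 + 3.5785
  = 16.58%


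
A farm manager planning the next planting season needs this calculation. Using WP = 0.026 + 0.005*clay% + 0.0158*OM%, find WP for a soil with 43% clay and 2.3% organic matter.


WP = 0.026 + 0.005*43 + 0.0158*2.3
   = 0.026 + 0.2150 + 0.0363
   = 0.2773


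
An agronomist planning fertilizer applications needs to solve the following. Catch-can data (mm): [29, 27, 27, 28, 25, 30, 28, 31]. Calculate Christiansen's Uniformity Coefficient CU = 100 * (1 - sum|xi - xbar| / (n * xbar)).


xbar = 225 / 8 = 28.125
sum|xi - xbar| = 11.250
CU = 100 * (1 - 11.250 / (8 * 28.125))
   = 100 * (1 - 0.0500)
   = 95%


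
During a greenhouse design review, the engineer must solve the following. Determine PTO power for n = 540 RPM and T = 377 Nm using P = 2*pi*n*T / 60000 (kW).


P = 2*pi*n*T / 60000
  = 2*pi * 540 * 377 / 60000
  = 1279130.86 / 60000
  = 21.32 kW


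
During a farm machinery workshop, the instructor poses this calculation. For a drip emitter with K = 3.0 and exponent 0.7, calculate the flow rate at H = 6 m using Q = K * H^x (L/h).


Q = K * H^x
  = 3.0 * 6^0.7
  = 3.0 * 3.5051
  = 10.52 L/h


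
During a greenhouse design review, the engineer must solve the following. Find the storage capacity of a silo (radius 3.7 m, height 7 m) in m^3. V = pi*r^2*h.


V = pi * r^2 * h
  = pi * 3.7^2 * 7
  = pi * 13.69 * 7
  = 301.06 m^3


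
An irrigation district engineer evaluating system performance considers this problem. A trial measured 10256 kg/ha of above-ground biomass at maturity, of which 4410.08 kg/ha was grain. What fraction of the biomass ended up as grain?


HI = grain_yield / biomass
   = 4410.08 / 10256
   = 0.43


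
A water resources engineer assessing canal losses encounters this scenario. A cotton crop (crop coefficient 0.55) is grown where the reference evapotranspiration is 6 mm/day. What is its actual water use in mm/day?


ETc = Kc * ET0
    = 0.55 * 6
    = 3.30 mm/day


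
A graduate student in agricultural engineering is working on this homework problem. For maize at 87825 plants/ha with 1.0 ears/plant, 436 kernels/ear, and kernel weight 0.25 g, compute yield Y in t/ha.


Y = density * ears * kernels * kw
  = 87825 * 1.0 * 436 * 0.25 g/ha
  = 9572925 g/ha
  = 9572.93 kg/ha = 9.57 t/ha


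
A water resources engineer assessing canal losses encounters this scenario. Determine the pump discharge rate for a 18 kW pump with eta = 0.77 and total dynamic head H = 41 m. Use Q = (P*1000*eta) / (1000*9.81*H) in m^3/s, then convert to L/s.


Q = (P * 1000 * eta) / (rho * g * H)
  = (18 * 1000 * 0.77) / (1000 * 9.81 * 41)
  = 13860 / 402210
  = 0.03446 m^3/s = 34.46 L/s


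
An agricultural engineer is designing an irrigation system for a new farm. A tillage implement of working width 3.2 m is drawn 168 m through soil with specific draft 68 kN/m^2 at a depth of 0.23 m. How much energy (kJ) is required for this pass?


E = k * d * w * L
  = 68 * 0.23 * 3.2 * 168
  = 8408.06 kJ


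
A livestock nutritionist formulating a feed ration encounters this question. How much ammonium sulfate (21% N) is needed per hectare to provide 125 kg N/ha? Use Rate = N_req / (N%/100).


Rate = N_required / (N_content / 100)
     = 125 / (21 / 100)
     = 125 / 0.21
     = 595.24 kg/ha


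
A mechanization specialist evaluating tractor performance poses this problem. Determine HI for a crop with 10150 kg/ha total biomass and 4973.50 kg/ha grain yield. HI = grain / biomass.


HI = grain_yield / biomass
   = 4973.50 / 10150
   = 0.49


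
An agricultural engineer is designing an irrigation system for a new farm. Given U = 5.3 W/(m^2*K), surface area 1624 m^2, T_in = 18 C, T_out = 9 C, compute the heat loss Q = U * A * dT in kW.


dT = 18 - (9) = 9 K
Q = U * A * dT
  = 5.3 * 1624 * 9
  = 77464.80 W = 77.46 kW


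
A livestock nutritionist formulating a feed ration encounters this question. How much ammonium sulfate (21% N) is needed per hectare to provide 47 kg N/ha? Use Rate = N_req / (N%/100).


Rate = N_required / (N_content / 100)
     = 47 / (21 / 100)
     = 47 / 0.21
     = 223.81 kg/ha


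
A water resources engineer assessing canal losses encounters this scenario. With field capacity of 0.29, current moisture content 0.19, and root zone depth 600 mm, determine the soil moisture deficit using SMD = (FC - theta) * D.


SMD = (FC - theta) * D
    = (0.29 - 0.19) * 600
    = 0.100 * 600
    = 60 mm


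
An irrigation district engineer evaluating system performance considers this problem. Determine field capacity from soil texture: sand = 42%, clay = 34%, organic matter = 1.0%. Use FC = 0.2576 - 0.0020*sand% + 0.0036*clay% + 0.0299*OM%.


FC = 0.2576 - 0.0020*42 + 0.0036*34 + 0.0299*1.0
   = 0.2576 - 0.0840 + 0.1224 + 0.0299
   = 0.3259


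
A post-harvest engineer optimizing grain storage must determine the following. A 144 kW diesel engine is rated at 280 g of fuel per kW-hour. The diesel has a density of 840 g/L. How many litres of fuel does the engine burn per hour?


FC = P * BSFC / rho_fuel
   = 144 * 280 / 840
   = 40320 / 840
   = 48 L/h


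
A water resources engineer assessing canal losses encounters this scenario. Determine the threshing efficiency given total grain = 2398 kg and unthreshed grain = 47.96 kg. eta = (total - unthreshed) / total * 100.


eta = (total - unthreshed) / total * 100
    = (2398 - 47.96) / 2398 * 100
    = 2350.04 / 2398 * 100
    = 98%


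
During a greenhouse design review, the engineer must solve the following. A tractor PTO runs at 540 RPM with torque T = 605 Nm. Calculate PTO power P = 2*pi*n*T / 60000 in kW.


P = 2*pi*n*T / 60000
  = 2*pi * 540 * 605 / 60000
  = 2052716.64 / 60000
  = 34.21 kW


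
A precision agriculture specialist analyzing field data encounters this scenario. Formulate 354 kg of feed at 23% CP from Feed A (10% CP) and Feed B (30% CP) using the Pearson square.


parts_A = CP_b - target = 30 - 23 = 7
parts_B = target - CP_a = 23 - 10 = 13
total_parts = 7 + 13 = 20
Feed A = 354 * 7 / 20 = 123.90 kg
Feed B = 354 * 13 / 20 = 230.10 kg

123.90 kg


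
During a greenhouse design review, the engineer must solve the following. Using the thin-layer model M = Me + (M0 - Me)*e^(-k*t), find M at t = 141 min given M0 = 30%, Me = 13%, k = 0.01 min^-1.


M = Me + (M0 - Me) * e^(-k*t)
  = 13 + (30 - 13) * e^(-0.01*141)
  = 13 + 17 * e^(-1.410)
  = 13 + 17 * 0.24414
  = 13 + 4.1504
  = 17.15%


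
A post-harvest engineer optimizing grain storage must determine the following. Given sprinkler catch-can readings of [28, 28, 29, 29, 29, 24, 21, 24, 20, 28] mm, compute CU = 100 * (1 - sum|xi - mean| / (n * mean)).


xbar = 260 / 10 = 26
sum|xi - xbar| = 30
CU = 100 * (1 - 30 / (10 * 26))
   = 100 * (1 - 0.1154)
   = 88.46%


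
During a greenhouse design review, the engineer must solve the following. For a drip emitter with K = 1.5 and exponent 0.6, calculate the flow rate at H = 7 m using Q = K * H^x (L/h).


Q = K * H^x
  = 1.5 * 7^0.6
  = 1.5 * 3.2141
  = 4.82 L/h


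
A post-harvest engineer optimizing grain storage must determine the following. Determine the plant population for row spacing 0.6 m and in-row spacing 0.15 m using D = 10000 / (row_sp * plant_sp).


D = 10000 / (row_sp * plant_sp)
  = 10000 / (0.6 * 0.15)
  = 10000 / 0.0900
  = 111111.11 plants/ha


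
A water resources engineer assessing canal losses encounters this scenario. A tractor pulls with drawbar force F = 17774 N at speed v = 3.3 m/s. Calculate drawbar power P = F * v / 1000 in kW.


P = F * v / 1000
  = 17774 * 3.3 / 1000
  = 58654.20 / 1000
  = 58.65 kW


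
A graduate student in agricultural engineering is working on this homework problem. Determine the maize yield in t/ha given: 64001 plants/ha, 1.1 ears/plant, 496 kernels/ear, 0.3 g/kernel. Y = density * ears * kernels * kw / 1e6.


Y = density * ears * kernels * kw
  = 64001 * 1.1 * 496 * 0.3 g/ha
  = 10475683.68 g/ha
  = 10475.68 kg/ha = 10.48 t/ha


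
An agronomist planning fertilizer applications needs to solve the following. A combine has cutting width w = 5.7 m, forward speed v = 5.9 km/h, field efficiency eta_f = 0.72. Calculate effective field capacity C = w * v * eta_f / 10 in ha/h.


C = w * v * eta_f / 10
  = 5.7 * 5.9 * 0.72 / 10
  = 24.21 / 10
  = 2.42 ha/h


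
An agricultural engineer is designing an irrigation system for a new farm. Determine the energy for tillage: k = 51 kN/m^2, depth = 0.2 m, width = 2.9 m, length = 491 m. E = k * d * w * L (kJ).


E = k * d * w * L
  = 51 * 0.2 * 2.9 * 491
  = 14523.78 kJ


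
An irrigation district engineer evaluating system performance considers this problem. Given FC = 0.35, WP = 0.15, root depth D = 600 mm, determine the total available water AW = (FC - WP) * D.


AW = (FC - WP) * D
   = (0.35 - 0.15) * 600
   = 0.20 * 600
   = 120 mm


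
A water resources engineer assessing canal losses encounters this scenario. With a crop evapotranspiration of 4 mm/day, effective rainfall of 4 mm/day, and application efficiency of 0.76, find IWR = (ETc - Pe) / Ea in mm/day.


IWR = (ETc - Pe) / Ea
    = (4 - 4) / 0.76
    = 0 / 0.76
    = 0 mm/day


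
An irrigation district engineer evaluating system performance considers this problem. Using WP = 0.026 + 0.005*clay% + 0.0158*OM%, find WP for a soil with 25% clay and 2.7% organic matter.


WP = 0.026 + 0.005*25 + 0.0158*2.7
   = 0.026 + 0.1250 + 0.0427
   = 0.1937


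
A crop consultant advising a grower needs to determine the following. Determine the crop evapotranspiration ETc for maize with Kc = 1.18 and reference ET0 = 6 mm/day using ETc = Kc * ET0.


ETc = Kc * ET0
    = 1.18 * 6
    = 7.08 mm/day


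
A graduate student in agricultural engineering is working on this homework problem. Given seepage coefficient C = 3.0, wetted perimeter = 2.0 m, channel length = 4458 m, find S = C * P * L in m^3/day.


S = C * P * L
  = 3.0 * 2.0 * 4458
  = 26748 m^3/day


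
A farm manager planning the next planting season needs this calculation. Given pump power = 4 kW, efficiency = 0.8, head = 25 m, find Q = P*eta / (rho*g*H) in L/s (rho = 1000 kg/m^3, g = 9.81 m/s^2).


Q = (P * 1000 * eta) / (rho * g * H)
  = (4 * 1000 * 0.8) / (1000 * 9.81 * 25)
  = 3200 / 245250
  = 0.01305 m^3/s = 13.05 L/s


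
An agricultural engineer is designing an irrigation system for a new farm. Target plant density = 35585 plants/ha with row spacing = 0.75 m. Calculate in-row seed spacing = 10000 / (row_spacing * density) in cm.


spacing = 10000 / (row_sp * density)
        = 10000 / (0.75 * 35585)
        = 10000 / 26688.75
        = 0.37469 m = 37.47 cm


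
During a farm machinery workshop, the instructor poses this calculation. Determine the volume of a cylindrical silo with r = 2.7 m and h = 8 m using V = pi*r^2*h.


V = pi * r^2 * h
  = pi * 2.7^2 * 8
  = pi * 7.29 * 8
  = 183.22 m^3


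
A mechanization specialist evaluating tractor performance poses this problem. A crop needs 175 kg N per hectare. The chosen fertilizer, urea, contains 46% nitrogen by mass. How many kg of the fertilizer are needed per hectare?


Rate = N_required / (N_content / 100)
     = 175 / (46 / 100)
     = 175 / 0.46
     = 380.43 kg/ha


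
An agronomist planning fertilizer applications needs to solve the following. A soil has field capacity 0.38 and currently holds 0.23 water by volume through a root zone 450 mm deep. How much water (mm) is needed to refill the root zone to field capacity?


SMD = (FC - theta) * D
    = (0.38 - 0.23) * 450
    = 0.150 * 450
    = 67.50 mm


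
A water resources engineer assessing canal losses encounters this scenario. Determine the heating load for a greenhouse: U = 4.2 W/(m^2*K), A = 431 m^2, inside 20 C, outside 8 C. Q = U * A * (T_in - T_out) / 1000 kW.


dT = 20 - (8) = 12 K
Q = U * A * dT
  = 4.2 * 431 * 12
  = 21722.40 W = 21.72 kW


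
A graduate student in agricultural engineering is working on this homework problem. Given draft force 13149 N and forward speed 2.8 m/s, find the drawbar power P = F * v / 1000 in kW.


P = F * v / 1000
  = 13149 * 2.8 / 1000
  = 36817.20 / 1000
  = 36.82 kW


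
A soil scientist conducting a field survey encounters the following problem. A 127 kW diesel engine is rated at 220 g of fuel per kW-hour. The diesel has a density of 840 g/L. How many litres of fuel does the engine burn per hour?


FC = P * BSFC / rho_fuel
   = 127 * 220 / 840
   = 27940 / 840
   = 33.26 L/h


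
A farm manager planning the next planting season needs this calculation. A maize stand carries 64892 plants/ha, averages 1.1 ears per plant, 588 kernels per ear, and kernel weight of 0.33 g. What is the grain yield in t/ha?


Y = density * ears * kernels * kw
  = 64892 * 1.1 * 588 * 0.33 g/ha
  = 13850808.05 g/ha
  = 13850.81 kg/ha = 13.85 t/ha


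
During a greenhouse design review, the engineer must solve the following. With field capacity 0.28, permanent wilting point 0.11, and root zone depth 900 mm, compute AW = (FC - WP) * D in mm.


AW = (FC - WP) * D
   = (0.28 - 0.11) * 900
   = 0.17 * 900
   = 153 mm


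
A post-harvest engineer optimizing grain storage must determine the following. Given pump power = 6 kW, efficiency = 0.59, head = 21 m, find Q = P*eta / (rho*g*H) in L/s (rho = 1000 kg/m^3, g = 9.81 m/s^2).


Q = (P * 1000 * eta) / (rho * g * H)
  = (6 * 1000 * 0.59) / (1000 * 9.81 * 21)
  = 3540 / 206010
  = 0.01718 m^3/s = 17.18 L/s


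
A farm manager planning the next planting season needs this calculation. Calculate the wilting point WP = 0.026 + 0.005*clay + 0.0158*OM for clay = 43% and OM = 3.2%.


WP = 0.026 + 0.005*43 + 0.0158*3.2
   = 0.026 + 0.2150 + 0.0506
   = 0.2916


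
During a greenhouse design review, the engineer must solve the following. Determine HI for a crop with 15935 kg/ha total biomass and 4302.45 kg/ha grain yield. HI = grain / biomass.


HI = grain_yield / biomass
   = 4302.45 / 15935
   = 0.27


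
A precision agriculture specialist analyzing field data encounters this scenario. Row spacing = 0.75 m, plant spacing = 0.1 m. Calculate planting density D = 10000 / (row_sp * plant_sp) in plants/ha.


D = 10000 / (row_sp * plant_sp)
  = 10000 / (0.75 * 0.1)
  = 10000 / 0.0750
  = 133333.33 plants/ha


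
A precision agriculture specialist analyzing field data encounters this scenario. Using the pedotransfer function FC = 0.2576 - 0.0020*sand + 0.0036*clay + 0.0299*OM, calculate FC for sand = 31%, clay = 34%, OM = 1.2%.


FC = 0.2576 - 0.0020*31 + 0.0036*34 + 0.0299*1.2
   = 0.2576 - 0.0620 + 0.1224 + 0.0359
   = 0.3539


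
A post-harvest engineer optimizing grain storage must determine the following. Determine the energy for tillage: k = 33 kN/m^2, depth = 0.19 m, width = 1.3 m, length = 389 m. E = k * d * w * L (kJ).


E = k * d * w * L
  = 33 * 0.19 * 1.3 * 389
  = 3170.74 kJ


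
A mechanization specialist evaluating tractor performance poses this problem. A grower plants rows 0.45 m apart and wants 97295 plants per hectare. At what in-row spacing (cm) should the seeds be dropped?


spacing = 10000 / (row_sp * density)
        = 10000 / (0.45 * 97295)
        = 10000 / 43782.75
        = 0.22840 m = 22.84 cm


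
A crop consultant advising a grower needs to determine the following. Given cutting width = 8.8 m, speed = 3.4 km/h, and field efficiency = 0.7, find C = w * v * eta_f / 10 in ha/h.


C = w * v * eta_f / 10
  = 8.8 * 3.4 * 0.7 / 10
  = 20.94 / 10
  = 2.09 ha/h


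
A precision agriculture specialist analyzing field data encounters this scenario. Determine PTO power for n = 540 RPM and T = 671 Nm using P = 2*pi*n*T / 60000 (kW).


P = 2*pi*n*T / 60000
  = 2*pi * 540 * 671 / 60000
  = 2276649.36 / 60000
  = 37.94 kW


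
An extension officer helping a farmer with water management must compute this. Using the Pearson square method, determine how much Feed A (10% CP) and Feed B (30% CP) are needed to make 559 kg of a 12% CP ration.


parts_A = CP_b - target = 30 - 12 = 18
parts_B = target - CP_a = 12 - 10 = 2
total_parts = 18 + 2 = 20
Feed A = 559 * 18 / 20 = 503.10 kg
Feed B = 559 * 2 / 20 = 55.90 kg

503.10 kg


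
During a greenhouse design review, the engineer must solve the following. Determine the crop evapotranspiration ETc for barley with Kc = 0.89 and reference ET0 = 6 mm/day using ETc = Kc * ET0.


ETc = Kc * ET0
    = 0.89 * 6
    = 5.34 mm/day


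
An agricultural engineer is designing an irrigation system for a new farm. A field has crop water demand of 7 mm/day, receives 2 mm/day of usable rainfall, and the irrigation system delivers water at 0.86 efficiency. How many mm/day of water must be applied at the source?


IWR = (ETc - Pe) / Ea
    = (7 - 2) / 0.86
    = 5 / 0.86
    = 5.81 mm/day


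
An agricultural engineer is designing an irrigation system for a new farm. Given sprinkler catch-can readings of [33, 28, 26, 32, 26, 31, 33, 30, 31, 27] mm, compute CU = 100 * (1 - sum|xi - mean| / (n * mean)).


xbar = 297 / 10 = 29.700
sum|xi - xbar| = 23.600
CU = 100 * (1 - 23.600 / (10 * 29.700))
   = 100 * (1 - 0.0795)
   = 92.05%


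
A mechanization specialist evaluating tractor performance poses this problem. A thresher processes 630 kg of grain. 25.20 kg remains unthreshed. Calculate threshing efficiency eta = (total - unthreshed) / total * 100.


eta = (total - unthreshed) / total * 100
    = (630 - 25.20) / 630 * 100
    = 604.80 / 630 * 100
    = 96%


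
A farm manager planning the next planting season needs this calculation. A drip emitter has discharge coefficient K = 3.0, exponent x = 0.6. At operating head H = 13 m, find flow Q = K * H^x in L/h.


Q = K * H^x
  = 3.0 * 13^0.6
  = 3.0 * 4.6598
  = 13.98 L/h


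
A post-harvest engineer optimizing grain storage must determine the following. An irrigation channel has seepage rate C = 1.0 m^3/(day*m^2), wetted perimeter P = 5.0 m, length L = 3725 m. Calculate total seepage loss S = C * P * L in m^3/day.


S = C * P * L
  = 1.0 * 5.0 * 3725
  = 18625 m^3/day


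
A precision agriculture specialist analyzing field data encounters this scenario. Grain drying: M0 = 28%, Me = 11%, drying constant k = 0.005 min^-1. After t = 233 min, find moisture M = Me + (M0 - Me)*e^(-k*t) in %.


M = Me + (M0 - Me) * e^(-k*t)
  = 11 + (28 - 11) * e^(-0.005*233)
  = 11 + 17 * e^(-1.165)
  = 11 + 17 * 0.31192
  = 11 + 5.3027
  = 16.30%


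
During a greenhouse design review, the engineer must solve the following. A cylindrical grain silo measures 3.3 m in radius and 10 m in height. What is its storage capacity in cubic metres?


V = pi * r^2 * h
  = pi * 3.3^2 * 10
  = pi * 10.89 * 10
  = 342.12 m^3


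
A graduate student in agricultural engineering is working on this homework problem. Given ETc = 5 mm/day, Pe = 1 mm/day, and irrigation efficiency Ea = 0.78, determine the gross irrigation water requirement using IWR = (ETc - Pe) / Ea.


IWR = (ETc - Pe) / Ea
    = (5 - 1) / 0.78
    = 4 / 0.78
    = 5.13 mm/day


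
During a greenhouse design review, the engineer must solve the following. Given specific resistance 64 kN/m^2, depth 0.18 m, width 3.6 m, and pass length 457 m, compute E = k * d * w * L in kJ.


E = k * d * w * L
  = 64 * 0.18 * 3.6 * 457
  = 18952.70 kJ


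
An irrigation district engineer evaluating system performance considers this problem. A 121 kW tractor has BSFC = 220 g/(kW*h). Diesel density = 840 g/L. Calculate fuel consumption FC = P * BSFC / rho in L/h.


FC = P * BSFC / rho_fuel
   = 121 * 220 / 840
   = 26620 / 840
   = 31.69 L/h


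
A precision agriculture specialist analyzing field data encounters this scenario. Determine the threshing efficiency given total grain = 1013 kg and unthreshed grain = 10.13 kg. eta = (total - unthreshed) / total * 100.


eta = (total - unthreshed) / total * 100
    = (1013 - 10.13) / 1013 * 100
    = 1002.87 / 1013 * 100
    = 99%


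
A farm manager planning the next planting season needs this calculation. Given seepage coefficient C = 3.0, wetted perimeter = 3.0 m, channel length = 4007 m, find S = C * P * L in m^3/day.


S = C * P * L
  = 3.0 * 3.0 * 4007
  = 36063 m^3/day


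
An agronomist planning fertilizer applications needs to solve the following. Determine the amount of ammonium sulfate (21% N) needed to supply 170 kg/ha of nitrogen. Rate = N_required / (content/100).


Rate = N_required / (N_content / 100)
     = 170 / (21 / 100)
     = 170 / 0.21
     = 809.52 kg/ha


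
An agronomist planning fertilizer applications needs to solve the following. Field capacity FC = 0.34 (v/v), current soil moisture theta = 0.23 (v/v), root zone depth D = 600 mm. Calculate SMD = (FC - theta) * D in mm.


SMD = (FC - theta) * D
    = (0.34 - 0.23) * 600
    = 0.110 * 600
    = 66 mm


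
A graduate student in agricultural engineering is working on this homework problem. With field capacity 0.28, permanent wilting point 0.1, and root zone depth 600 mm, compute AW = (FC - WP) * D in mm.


AW = (FC - WP) * D
   = (0.28 - 0.1) * 600
   = 0.18 * 600
   = 108 mm


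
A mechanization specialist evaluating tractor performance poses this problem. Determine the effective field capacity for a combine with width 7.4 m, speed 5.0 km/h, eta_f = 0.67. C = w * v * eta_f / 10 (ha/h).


C = w * v * eta_f / 10
  = 7.4 * 5.0 * 0.67 / 10
  = 24.79 / 10
  = 2.48 ha/h


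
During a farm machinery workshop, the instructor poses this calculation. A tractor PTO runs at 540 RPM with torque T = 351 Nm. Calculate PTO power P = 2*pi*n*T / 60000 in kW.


P = 2*pi*n*T / 60000
  = 2*pi * 540 * 351 / 60000
  = 1190914.94 / 60000
  = 19.85 kW


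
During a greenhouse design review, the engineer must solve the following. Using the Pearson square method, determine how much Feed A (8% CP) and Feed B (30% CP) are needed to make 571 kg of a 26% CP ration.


parts_A = CP_b - target = 30 - 26 = 4
parts_B = target - CP_a = 26 - 8 = 18
total_parts = 4 + 18 = 22
Feed A = 571 * 4 / 22 = 103.82 kg
Feed B = 571 * 18 / 22 = 467.18 kg

103.82 kg


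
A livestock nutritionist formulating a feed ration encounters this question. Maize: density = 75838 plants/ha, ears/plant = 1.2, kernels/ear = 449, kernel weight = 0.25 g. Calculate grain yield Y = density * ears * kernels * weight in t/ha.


Y = density * ears * kernels * kw
  = 75838 * 1.2 * 449 * 0.25 g/ha
  = 10215378.60 g/ha
  = 10215.38 kg/ha = 10.22 t/ha


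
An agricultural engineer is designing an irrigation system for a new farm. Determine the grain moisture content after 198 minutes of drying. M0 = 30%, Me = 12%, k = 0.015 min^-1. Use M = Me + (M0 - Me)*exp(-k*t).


M = Me + (M0 - Me) * e^(-k*t)
  = 12 + (30 - 12) * e^(-0.015*198)
  = 12 + 18 * e^(-2.970)
  = 12 + 18 * 0.05130
  = 12 + 0.9235
  = 12.92%


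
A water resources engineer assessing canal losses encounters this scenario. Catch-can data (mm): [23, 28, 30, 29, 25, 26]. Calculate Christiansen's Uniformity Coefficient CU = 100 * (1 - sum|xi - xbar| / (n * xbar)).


xbar = 161 / 6 = 26.833
sum|xi - xbar| = 13
CU = 100 * (1 - 13 / (6 * 26.833))
   = 100 * (1 - 0.0807)
   = 91.93%


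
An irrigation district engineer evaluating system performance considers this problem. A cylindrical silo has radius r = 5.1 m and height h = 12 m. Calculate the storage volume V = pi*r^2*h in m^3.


V = pi * r^2 * h
  = pi * 5.1^2 * 12
  = pi * 26.01 * 12
  = 980.55 m^3


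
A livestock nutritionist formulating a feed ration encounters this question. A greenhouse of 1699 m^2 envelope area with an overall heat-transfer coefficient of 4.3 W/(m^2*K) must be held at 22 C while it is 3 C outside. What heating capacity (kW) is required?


dT = 22 - (3) = 19 K
Q = U * A * dT
  = 4.3 * 1699 * 19
  = 138808.30 W = 138.81 kW
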